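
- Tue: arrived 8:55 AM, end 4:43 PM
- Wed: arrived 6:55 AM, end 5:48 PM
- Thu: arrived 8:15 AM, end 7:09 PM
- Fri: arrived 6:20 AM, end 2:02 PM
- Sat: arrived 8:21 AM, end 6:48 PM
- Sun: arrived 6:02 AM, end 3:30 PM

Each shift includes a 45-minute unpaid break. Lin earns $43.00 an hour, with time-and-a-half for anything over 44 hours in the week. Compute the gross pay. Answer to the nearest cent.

Tue: 8:55 AM–4:43 PM = 7 h 48 min; less 45 min break → 7 h 3 min
Wed: 6:55 AM–5:48 PM = 10 h 53 min; less 45 min break → 10 h 8 min
Thu: 8:15 AM–7:09 PM = 10 h 54 min; less 45 min break → 10 h 9 min
Fri: 6:20 AM–2:02 PM = 7 h 42 min; less 45 min break → 6 h 57 min
Sat: 8:21 AM–6:48 PM = 10 h 27 min; less 45 min break → 9 h 42 min
Sun: 6:02 AM–3:30 PM = 9 h 28 min; less 45 min break → 8 h 43 min
Total worked: 52 h 42 min = 3162 min.
Regular 44 h 0 min = 2640 min at $43.00/h; overtime 8 h 42 min = 522 min at $64.50/h.
Pay = (2640 × $43.00 + 522 × $64.50) ÷ 60 = $2453.15.

$2453.15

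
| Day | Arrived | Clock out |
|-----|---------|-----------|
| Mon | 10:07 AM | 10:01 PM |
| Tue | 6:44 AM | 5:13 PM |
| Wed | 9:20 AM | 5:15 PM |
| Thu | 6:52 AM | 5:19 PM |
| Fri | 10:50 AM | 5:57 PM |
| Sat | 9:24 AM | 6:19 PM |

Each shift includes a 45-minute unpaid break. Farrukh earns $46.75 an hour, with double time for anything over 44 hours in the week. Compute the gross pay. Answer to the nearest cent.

$2831.49

Mon: 10:07 AM–10:01 PM = 11 h 54 min; less 45 min break → 11 h 9 min
Tue: 6:44 AM–5:13 PM = 10 h 29 min; less 45 min break → 9 h 44 min
Wed: 9:20 AM–5:15 PM = 7 h 55 min; less 45 min break → 7 h 10 min
Thu: 6:52 AM–5:19 PM = 10 h 27 min; less 45 min break → 9 h 42 min
Fri: 10:50 AM–5:57 PM = 7 h 7 min; less 45 min break → 6 h 22 min
Sat: 9:24 AM–6:19 PM = 8 h 55 min; less 45 min break → 8 h 10 min
Total worked: 52 h 17 min = 3137 min.
Regular 44 h 0 min = 2640 min at $46.75/h; overtime 8 h 17 min = 497 min at $93.50/h.
Pay = (2640 × $46.75 + 497 × $93.50) ÷ 60 = $2831.49.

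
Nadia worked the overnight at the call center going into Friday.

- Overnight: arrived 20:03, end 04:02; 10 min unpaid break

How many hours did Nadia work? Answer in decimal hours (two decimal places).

7.82 hours

Overnight: 20:03 → midnight = 3 h 57 min; midnight → 04:02 = 4 h 2 min; span 7 h 59 min; less 10 min break → 7 h 49 min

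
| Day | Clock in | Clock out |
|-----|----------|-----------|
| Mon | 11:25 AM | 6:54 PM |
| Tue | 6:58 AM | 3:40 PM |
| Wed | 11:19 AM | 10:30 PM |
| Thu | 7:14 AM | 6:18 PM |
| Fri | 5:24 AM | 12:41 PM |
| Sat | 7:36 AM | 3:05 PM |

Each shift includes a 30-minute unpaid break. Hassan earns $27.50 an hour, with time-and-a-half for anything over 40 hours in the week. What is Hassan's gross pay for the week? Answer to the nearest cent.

$1520.75

Mon: 11:25 AM–6:54 PM = 7 h 29 min; less 30 min break → 6 h 59 min
Tue: 6:58 AM–3:40 PM = 8 h 42 min; less 30 min break → 8 h 12 min
Wed: 11:19 AM–10:30 PM = 11 h 11 min; less 30 min break → 10 h 41 min
Thu: 7:14 AM–6:18 PM = 11 h 4 min; less 30 min break → 10 h 34 min
Fri: 5:24 AM–12:41 PM = 7 h 17 min; less 30 min break → 6 h 47 min
Sat: 7:36 AM–3:05 PM = 7 h 29 min; less 30 min break → 6 h 59 min
Total worked: 50 h 12 min = 3012 min.
Regular 40 h 0 min = 2400 min at $27.50/h; overtime 10 h 12 min = 612 min at $41.25/h.
Pay = (2400 × $27.50 + 612 × $41.25) ÷ 60 = $1520.75.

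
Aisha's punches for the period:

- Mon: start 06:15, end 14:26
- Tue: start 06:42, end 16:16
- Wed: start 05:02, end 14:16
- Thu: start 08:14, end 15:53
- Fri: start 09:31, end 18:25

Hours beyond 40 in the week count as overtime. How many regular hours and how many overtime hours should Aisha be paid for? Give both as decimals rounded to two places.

Regular 40.00 hours, overtime 3.53 hours

Mon: 06:15–14:26 = 8 h 11 min
Tue: 06:42–16:16 = 9 h 34 min
Wed: 05:02–14:16 = 9 h 14 min
Thu: 08:14–15:53 = 7 h 39 min
Fri: 09:31–18:25 = 8 h 54 min
Total worked: 43 h 32 min = 43.53 h.
Threshold 40 h → overtime 3 h 32 min, regular 40 h 0 min.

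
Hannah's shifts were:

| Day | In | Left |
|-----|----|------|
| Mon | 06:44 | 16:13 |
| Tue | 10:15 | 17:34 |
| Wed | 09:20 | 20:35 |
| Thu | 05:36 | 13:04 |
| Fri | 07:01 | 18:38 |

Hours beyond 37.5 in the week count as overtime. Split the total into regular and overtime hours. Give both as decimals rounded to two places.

Mon: 06:44–16:13 = 9 h 29 min
Tue: 10:15–17:34 = 7 h 19 min
Wed: 09:20–20:35 = 11 h 15 min
Thu: 05:36–13:04 = 7 h 28 min
Fri: 07:01–18:38 = 11 h 37 min
Total worked: 47 h 8 min = 47.13 h.
Threshold 37.5 h → overtime 9 h 38 min, regular 37 h 30 min.

Regular 37.50 hours, overtime 9.63 hours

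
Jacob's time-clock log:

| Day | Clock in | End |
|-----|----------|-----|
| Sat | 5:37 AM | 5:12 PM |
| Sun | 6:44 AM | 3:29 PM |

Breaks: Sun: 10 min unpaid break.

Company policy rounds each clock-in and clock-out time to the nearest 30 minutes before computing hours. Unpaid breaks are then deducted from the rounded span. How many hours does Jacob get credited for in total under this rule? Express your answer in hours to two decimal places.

Sat: in 5:37 AM→5:30 AM, out 5:12 PM→5:00 PM; 11 h 30 min
Sun: in 6:44 AM→6:30 AM, out 3:29 PM→3:30 PM; 9 h 0 min − 10 min = 8 h 50 min
Total credited: 20 h 20 min.

20.33 hours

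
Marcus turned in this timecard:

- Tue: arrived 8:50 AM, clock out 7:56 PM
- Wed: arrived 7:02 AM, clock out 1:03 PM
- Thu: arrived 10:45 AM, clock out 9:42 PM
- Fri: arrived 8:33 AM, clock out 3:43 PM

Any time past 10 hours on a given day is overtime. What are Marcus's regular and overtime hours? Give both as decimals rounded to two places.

Tue: 8:50 AM–7:56 PM = 11 h 6 min
Wed: 7:02 AM–1:03 PM = 6 h 1 min
Thu: 10:45 AM–9:42 PM = 10 h 57 min
Fri: 8:33 AM–3:43 PM = 7 h 10 min
Tue reg 10 h 0 min / OT 1 h 6 min; Wed reg 6 h 1 min / OT 0 h 0 min; Thu reg 10 h 0 min / OT 0 h 57 min; Fri reg 7 h 10 min / OT 0 h 0 min.
Totals: regular 33 h 11 min, overtime 2 h 3 min.

Regular 33.18 hours, overtime 2.05 hours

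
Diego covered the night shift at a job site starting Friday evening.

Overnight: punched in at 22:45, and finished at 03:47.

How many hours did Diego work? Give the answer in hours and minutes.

5 h 2 min

Overnight: 22:45 → midnight = 1 h 15 min; midnight → 03:47 = 3 h 47 min; span 5 h 2 min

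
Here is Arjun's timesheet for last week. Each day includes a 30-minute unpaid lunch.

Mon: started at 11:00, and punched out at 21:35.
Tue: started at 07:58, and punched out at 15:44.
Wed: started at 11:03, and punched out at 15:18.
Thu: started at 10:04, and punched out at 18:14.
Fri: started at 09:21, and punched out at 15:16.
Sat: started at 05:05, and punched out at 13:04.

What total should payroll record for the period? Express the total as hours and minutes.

41 h 40 min

Mon: 11:00–21:35 = 10 h 35 min; less 30 min break → 10 h 5 min
Tue: 07:58–15:44 = 7 h 46 min; less 30 min break → 7 h 16 min
Wed: 11:03–15:18 = 4 h 15 min; less 30 min break → 3 h 45 min
Thu: 10:04–18:14 = 8 h 10 min; less 30 min break → 7 h 40 min
Fri: 09:21–15:16 = 5 h 55 min; less 30 min break → 5 h 25 min
Sat: 05:05–13:04 = 7 h 59 min; less 30 min break → 7 h 29 min
Total: 10 h 5 min + 7 h 16 min + 3 h 45 min + 7 h 40 min + 5 h 25 min + 7 h 29 min = 41 h 40 min.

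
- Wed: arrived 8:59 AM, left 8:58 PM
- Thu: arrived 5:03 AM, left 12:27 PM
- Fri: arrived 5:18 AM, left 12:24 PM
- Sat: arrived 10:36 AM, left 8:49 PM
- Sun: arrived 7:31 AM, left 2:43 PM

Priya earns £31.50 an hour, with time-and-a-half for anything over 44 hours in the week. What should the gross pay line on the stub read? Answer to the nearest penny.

£1382.85

Wed: 8:59 AM–8:58 PM = 11 h 59 min
Thu: 5:03 AM–12:27 PM = 7 h 24 min
Fri: 5:18 AM–12:24 PM = 7 h 6 min
Sat: 10:36 AM–8:49 PM = 10 h 13 min
Sun: 7:31 AM–2:43 PM = 7 h 12 min
Total worked: 43 h 54 min = 2634 min.
Regular 43 h 54 min = 2634 min at £31.50/h; overtime 0 h 0 min = 0 min at £47.25/h.
Pay = (2634 × £31.50 + 0 × £47.25) ÷ 60 = £1382.85.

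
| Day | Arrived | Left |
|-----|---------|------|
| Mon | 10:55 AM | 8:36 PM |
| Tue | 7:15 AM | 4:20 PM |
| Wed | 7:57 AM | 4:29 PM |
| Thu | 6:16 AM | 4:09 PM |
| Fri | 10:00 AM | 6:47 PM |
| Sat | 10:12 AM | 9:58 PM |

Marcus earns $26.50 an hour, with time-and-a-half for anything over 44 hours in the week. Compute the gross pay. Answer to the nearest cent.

Mon: 10:55 AM–8:36 PM = 9 h 41 min
Tue: 7:15 AM–4:20 PM = 9 h 5 min
Wed: 7:57 AM–4:29 PM = 8 h 32 min
Thu: 6:16 AM–4:09 PM = 9 h 53 min
Fri: 10:00 AM–6:47 PM = 8 h 47 min
Sat: 10:12 AM–9:58 PM = 11 h 46 min
Total worked: 57 h 44 min = 3464 min.
Regular 44 h 0 min = 2640 min at $26.50/h; overtime 13 h 44 min = 824 min at $39.75/h.
Pay = (2640 × $26.50 + 824 × $39.75) ÷ 60 = $1711.90.

$1711.90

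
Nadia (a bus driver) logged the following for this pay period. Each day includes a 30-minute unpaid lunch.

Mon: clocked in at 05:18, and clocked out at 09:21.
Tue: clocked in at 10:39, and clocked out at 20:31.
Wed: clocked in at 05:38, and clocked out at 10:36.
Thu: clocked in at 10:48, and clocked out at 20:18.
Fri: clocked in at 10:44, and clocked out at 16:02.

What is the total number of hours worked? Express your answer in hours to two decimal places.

Mon: 05:18–09:21 = 4 h 3 min; less 30 min break → 3 h 33 min
Tue: 10:39–20:31 = 9 h 52 min; less 30 min break → 9 h 22 min
Wed: 05:38–10:36 = 4 h 58 min; less 30 min break → 4 h 28 min
Thu: 10:48–20:18 = 9 h 30 min; less 30 min break → 9 h 0 min
Fri: 10:44–16:02 = 5 h 18 min; less 30 min break → 4 h 48 min
Total: 3 h 33 min + 9 h 22 min + 4 h 28 min + 9 h 0 min + 4 h 48 min = 31 h 11 min.

31.18 hours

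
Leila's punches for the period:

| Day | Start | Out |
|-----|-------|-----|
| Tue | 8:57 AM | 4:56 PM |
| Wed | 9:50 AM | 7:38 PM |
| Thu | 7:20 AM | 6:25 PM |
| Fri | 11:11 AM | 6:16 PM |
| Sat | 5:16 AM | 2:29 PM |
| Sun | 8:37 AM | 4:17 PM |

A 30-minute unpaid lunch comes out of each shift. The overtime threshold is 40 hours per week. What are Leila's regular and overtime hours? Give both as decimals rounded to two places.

Tue: 8:57 AM–4:56 PM = 7 h 59 min; less 30 min break → 7 h 29 min
Wed: 9:50 AM–7:38 PM = 9 h 48 min; less 30 min break → 9 h 18 min
Thu: 7:20 AM–6:25 PM = 11 h 5 min; less 30 min break → 10 h 35 min
Fri: 11:11 AM–6:16 PM = 7 h 5 min; less 30 min break → 6 h 35 min
Sat: 5:16 AM–2:29 PM = 9 h 13 min; less 30 min break → 8 h 43 min
Sun: 8:37 AM–4:17 PM = 7 h 40 min; less 30 min break → 7 h 10 min
Total worked: 49 h 50 min = 49.83 h.
Threshold 40 h → overtime 9 h 50 min, regular 40 h 0 min.

Regular 40.00 hours, overtime 9.83 hours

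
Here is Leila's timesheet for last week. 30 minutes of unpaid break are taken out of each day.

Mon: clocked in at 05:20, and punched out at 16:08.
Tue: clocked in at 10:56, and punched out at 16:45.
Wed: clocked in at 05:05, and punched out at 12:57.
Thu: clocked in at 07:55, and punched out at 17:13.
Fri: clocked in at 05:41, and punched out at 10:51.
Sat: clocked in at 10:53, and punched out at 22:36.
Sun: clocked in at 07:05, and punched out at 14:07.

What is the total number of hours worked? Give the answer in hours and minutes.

54 h 12 min

Mon: 05:20–16:08 = 10 h 48 min; less 30 min break → 10 h 18 min
Tue: 10:56–16:45 = 5 h 49 min; less 30 min break → 5 h 19 min
Wed: 05:05–12:57 = 7 h 52 min; less 30 min break → 7 h 22 min
Thu: 07:55–17:13 = 9 h 18 min; less 30 min break → 8 h 48 min
Fri: 05:41–10:51 = 5 h 10 min; less 30 min break → 4 h 40 min
Sat: 10:53–22:36 = 11 h 43 min; less 30 min break → 11 h 13 min
Sun: 07:05–14:07 = 7 h 2 min; less 30 min break → 6 h 32 min
Total: 10 h 18 min + 5 h 19 min + 7 h 22 min + 8 h 48 min + 4 h 40 min + 11 h 13 min + 6 h 32 min = 54 h 12 min.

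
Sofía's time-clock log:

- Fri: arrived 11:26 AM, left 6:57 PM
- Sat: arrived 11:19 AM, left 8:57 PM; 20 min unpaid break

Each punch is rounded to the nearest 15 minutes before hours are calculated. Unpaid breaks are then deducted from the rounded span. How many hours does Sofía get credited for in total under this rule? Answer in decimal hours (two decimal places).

16.92 hours

Fri: in 11:26 AM→11:30 AM, out 6:57 PM→7:00 PM; 7 h 30 min
Sat: in 11:19 AM→11:15 AM, out 8:57 PM→9:00 PM; 9 h 45 min − 20 min = 9 h 25 min
Total credited: 16 h 55 min.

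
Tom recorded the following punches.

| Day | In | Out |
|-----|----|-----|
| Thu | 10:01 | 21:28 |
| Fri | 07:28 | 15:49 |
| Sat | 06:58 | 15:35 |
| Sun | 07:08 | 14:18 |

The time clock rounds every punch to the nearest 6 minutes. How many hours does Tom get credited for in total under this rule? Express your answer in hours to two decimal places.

Thu: in 10:01→10:00, out 21:28→21:30; 11 h 30 min
Fri: in 07:28→07:30, out 15:49→15:48; 8 h 18 min
Sat: in 06:58→07:00, out 15:35→15:36; 8 h 36 min
Sun: in 07:08→07:06, out 14:18→14:18; 7 h 12 min
Total credited: 35 h 36 min.

35.60 hours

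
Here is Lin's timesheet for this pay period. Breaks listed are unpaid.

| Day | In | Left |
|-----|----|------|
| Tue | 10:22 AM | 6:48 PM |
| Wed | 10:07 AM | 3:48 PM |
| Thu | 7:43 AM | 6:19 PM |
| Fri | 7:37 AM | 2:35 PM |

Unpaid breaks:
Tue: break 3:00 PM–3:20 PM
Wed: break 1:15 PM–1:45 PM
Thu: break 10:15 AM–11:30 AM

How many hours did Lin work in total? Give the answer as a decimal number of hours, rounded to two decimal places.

Tue: 10:22 AM–6:48 PM = 8 h 26 min; less 20 min break → 8 h 6 min
Wed: 10:07 AM–3:48 PM = 5 h 41 min; less 30 min break → 5 h 11 min
Thu: 7:43 AM–6:19 PM = 10 h 36 min; less 75 min break → 9 h 21 min
Fri: 7:37 AM–2:35 PM = 6 h 58 min
Total: 8 h 6 min + 5 h 11 min + 9 h 21 min + 6 h 58 min = 29 h 36 min.

29.60 hours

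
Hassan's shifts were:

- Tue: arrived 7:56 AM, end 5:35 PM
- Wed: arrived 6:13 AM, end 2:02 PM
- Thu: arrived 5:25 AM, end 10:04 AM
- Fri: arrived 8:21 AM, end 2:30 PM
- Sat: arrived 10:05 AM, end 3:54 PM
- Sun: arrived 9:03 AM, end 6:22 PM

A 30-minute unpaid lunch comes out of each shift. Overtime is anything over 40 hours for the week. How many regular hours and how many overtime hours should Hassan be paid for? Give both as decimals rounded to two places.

Tue: 7:56 AM–5:35 PM = 9 h 39 min; less 30 min break → 9 h 9 min
Wed: 6:13 AM–2:02 PM = 7 h 49 min; less 30 min break → 7 h 19 min
Thu: 5:25 AM–10:04 AM = 4 h 39 min; less 30 min break → 4 h 9 min
Fri: 8:21 AM–2:30 PM = 6 h 9 min; less 30 min break → 5 h 39 min
Sat: 10:05 AM–3:54 PM = 5 h 49 min; less 30 min break → 5 h 19 min
Sun: 9:03 AM–6:22 PM = 9 h 19 min; less 30 min break → 8 h 49 min
Total worked: 40 h 24 min = 40.40 h.
Threshold 40 h → overtime 0 h 24 min, regular 40 h 0 min.

Regular 40.00 hours, overtime 0.40 hours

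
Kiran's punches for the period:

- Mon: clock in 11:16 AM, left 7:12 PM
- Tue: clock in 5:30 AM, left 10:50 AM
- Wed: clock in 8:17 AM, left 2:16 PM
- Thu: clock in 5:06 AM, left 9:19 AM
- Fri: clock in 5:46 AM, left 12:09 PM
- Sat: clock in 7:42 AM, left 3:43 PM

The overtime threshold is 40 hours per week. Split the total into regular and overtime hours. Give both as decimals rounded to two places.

Regular 37.87 hours, overtime 0.00 hours

Mon: 11:16 AM–7:12 PM = 7 h 56 min
Tue: 5:30 AM–10:50 AM = 5 h 20 min
Wed: 8:17 AM–2:16 PM = 5 h 59 min
Thu: 5:06 AM–9:19 AM = 4 h 13 min
Fri: 5:46 AM–12:09 PM = 6 h 23 min
Sat: 7:42 AM–3:43 PM = 8 h 1 min
Total worked: 37 h 52 min = 37.87 h.
Threshold 40 h → overtime 0 h 0 min, regular 37 h 52 min.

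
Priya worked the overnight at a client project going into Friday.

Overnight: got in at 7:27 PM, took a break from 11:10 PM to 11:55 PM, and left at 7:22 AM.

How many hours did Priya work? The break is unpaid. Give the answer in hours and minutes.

Overnight: 7:27 PM → midnight = 4 h 33 min; midnight → 7:22 AM = 7 h 22 min; span 11 h 55 min; less 45 min break → 11 h 10 min

11 h 10 min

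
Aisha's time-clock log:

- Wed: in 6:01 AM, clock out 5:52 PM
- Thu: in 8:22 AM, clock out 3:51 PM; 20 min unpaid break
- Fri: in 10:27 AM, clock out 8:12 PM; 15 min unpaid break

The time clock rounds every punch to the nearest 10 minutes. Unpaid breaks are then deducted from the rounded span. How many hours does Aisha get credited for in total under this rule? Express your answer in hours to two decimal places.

Wed: in 6:01 AM→6:00 AM, out 5:52 PM→5:50 PM; 11 h 50 min
Thu: in 8:22 AM→8:20 AM, out 3:51 PM→3:50 PM; 7 h 30 min − 20 min = 7 h 10 min
Fri: in 10:27 AM→10:30 AM, out 8:12 PM→8:10 PM; 9 h 40 min − 15 min = 9 h 25 min
Total credited: 28 h 25 min.

28.42 hours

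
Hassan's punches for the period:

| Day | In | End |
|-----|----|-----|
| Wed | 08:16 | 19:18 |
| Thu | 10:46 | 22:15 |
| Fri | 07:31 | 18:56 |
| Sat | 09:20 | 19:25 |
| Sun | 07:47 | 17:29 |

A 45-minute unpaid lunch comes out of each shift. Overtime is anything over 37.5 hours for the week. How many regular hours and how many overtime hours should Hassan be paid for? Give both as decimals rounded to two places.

Wed: 08:16–19:18 = 11 h 2 min; less 45 min break → 10 h 17 min
Thu: 10:46–22:15 = 11 h 29 min; less 45 min break → 10 h 44 min
Fri: 07:31–18:56 = 11 h 25 min; less 45 min break → 10 h 40 min
Sat: 09:20–19:25 = 10 h 5 min; less 45 min break → 9 h 20 min
Sun: 07:47–17:29 = 9 h 42 min; less 45 min break → 8 h 57 min
Total worked: 49 h 58 min = 49.97 h.
Threshold 37.5 h → overtime 12 h 28 min, regular 37 h 30 min.

Regular 37.50 hours, overtime 12.47 hours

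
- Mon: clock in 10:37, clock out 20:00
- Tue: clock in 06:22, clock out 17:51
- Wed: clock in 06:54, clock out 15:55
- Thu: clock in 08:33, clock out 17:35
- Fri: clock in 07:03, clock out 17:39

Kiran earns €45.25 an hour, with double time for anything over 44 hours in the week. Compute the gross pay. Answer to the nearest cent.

Mon: 10:37–20:00 = 9 h 23 min
Tue: 06:22–17:51 = 11 h 29 min
Wed: 06:54–15:55 = 9 h 1 min
Thu: 08:33–17:35 = 9 h 2 min
Fri: 07:03–17:39 = 10 h 36 min
Total worked: 49 h 31 min = 2971 min.
Regular 44 h 0 min = 2640 min at €45.25/h; overtime 5 h 31 min = 331 min at €90.50/h.
Pay = (2640 × €45.25 + 331 × €90.50) ÷ 60 = €2490.26.

€2490.26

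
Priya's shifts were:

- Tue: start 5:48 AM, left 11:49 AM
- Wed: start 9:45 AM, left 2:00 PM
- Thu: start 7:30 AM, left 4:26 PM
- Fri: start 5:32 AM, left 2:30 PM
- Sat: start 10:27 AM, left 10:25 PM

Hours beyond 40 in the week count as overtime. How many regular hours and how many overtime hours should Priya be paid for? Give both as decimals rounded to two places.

Regular 40.00 hours, overtime 0.13 hours

Tue: 5:48 AM–11:49 AM = 6 h 1 min
Wed: 9:45 AM–2:00 PM = 4 h 15 min
Thu: 7:30 AM–4:26 PM = 8 h 56 min
Fri: 5:32 AM–2:30 PM = 8 h 58 min
Sat: 10:27 AM–10:25 PM = 11 h 58 min
Total worked: 40 h 8 min = 40.13 h.
Threshold 40 h → overtime 0 h 8 min, regular 40 h 0 min.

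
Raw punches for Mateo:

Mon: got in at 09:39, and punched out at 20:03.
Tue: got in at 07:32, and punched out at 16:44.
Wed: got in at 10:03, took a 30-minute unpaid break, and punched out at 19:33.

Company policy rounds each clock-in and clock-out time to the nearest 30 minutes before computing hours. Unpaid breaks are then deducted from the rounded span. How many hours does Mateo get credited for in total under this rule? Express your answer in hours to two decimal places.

Mon: in 09:39→09:30, out 20:03→20:00; 10 h 30 min
Tue: in 07:32→07:30, out 16:44→16:30; 9 h 0 min
Wed: in 10:03→10:00, out 19:33→19:30; 9 h 30 min − 30 min = 9 h 0 min
Total credited: 28 h 30 min.

28.50 hours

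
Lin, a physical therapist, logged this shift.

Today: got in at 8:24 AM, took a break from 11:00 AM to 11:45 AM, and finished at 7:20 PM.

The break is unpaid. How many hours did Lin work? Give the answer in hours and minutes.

Today: 8:24 AM–7:20 PM = 10 h 56 min; less 45 min break → 10 h 11 min

10 h 11 min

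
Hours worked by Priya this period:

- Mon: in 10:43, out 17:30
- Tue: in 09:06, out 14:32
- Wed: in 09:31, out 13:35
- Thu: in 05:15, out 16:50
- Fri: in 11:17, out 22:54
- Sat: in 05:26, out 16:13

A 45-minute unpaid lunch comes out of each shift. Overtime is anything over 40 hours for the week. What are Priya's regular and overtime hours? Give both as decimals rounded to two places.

Mon: 10:43–17:30 = 6 h 47 min; less 45 min break → 6 h 2 min
Tue: 09:06–14:32 = 5 h 26 min; less 45 min break → 4 h 41 min
Wed: 09:31–13:35 = 4 h 4 min; less 45 min break → 3 h 19 min
Thu: 05:15–16:50 = 11 h 35 min; less 45 min break → 10 h 50 min
Fri: 11:17–22:54 = 11 h 37 min; less 45 min break → 10 h 52 min
Sat: 05:26–16:13 = 10 h 47 min; less 45 min break → 10 h 2 min
Total worked: 45 h 46 min = 45.77 h.
Threshold 40 h → overtime 5 h 46 min, regular 40 h 0 min.

Regular 40.00 hours, overtime 5.77 hours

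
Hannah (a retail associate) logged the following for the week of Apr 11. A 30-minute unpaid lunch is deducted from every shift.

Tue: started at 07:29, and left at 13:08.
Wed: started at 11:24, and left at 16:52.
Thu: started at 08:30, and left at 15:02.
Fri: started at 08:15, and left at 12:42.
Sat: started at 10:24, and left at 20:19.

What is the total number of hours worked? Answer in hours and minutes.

29 h 31 min

Tue: 07:29–13:08 = 5 h 39 min; less 30 min break → 5 h 9 min
Wed: 11:24–16:52 = 5 h 28 min; less 30 min break → 4 h 58 min
Thu: 08:30–15:02 = 6 h 32 min; less 30 min break → 6 h 2 min
Fri: 08:15–12:42 = 4 h 27 min; less 30 min break → 3 h 57 min
Sat: 10:24–20:19 = 9 h 55 min; less 30 min break → 9 h 25 min
Total: 5 h 9 min + 4 h 58 min + 6 h 2 min + 3 h 57 min + 9 h 25 min = 29 h 31 min.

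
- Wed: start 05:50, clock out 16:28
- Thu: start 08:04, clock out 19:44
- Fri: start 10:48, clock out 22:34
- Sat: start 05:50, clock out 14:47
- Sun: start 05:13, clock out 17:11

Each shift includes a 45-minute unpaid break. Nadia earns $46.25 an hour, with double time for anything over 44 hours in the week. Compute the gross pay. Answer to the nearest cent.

Wed: 05:50–16:28 = 10 h 38 min; less 45 min break → 9 h 53 min
Thu: 08:04–19:44 = 11 h 40 min; less 45 min break → 10 h 55 min
Fri: 10:48–22:34 = 11 h 46 min; less 45 min break → 11 h 1 min
Sat: 05:50–14:47 = 8 h 57 min; less 45 min break → 8 h 12 min
Sun: 05:13–17:11 = 11 h 58 min; less 45 min break → 11 h 13 min
Total worked: 51 h 14 min = 3074 min.
Regular 44 h 0 min = 2640 min at $46.25/h; overtime 7 h 14 min = 434 min at $92.50/h.
Pay = (2640 × $46.25 + 434 × $92.50) ÷ 60 = $2704.08.

$2704.08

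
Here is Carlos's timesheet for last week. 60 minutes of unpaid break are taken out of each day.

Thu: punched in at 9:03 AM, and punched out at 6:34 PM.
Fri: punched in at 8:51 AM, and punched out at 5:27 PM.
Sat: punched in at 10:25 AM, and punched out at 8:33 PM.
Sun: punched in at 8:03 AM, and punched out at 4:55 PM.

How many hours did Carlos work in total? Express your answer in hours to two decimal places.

33.12 hours

Thu: 9:03 AM–6:34 PM = 9 h 31 min; less 60 min break → 8 h 31 min
Fri: 8:51 AM–5:27 PM = 8 h 36 min; less 60 min break → 7 h 36 min
Sat: 10:25 AM–8:33 PM = 10 h 8 min; less 60 min break → 9 h 8 min
Sun: 8:03 AM–4:55 PM = 8 h 52 min; less 60 min break → 7 h 52 min
Total: 8 h 31 min + 7 h 36 min + 9 h 8 min + 7 h 52 min = 33 h 7 min.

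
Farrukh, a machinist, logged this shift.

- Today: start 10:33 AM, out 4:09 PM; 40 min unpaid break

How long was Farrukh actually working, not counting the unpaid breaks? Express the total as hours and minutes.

4 h 56 min

Today: 10:33 AM–4:09 PM = 5 h 36 min; less 40 min break → 4 h 56 min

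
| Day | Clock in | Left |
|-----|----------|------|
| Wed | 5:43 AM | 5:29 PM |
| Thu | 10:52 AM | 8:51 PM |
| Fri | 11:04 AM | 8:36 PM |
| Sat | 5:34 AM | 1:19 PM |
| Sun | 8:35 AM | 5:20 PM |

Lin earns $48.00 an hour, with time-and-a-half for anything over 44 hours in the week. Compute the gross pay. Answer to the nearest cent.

Wed: 5:43 AM–5:29 PM = 11 h 46 min
Thu: 10:52 AM–8:51 PM = 9 h 59 min
Fri: 11:04 AM–8:36 PM = 9 h 32 min
Sat: 5:34 AM–1:19 PM = 7 h 45 min
Sun: 8:35 AM–5:20 PM = 8 h 45 min
Total worked: 47 h 47 min = 2867 min.
Regular 44 h 0 min = 2640 min at $48.00/h; overtime 3 h 47 min = 227 min at $72.00/h.
Pay = (2640 × $48.00 + 227 × $72.00) ÷ 60 = $2384.40.

$2384.40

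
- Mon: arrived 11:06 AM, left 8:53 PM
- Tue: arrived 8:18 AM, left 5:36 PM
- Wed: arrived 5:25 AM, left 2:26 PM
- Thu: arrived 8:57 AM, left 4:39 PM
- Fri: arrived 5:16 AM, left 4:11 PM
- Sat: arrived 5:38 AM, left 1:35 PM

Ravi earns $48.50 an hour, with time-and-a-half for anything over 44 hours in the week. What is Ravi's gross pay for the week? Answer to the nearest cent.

Mon: 11:06 AM–8:53 PM = 9 h 47 min
Tue: 8:18 AM–5:36 PM = 9 h 18 min
Wed: 5:25 AM–2:26 PM = 9 h 1 min
Thu: 8:57 AM–4:39 PM = 7 h 42 min
Fri: 5:16 AM–4:11 PM = 10 h 55 min
Sat: 5:38 AM–1:35 PM = 7 h 57 min
Total worked: 54 h 40 min = 3280 min.
Regular 44 h 0 min = 2640 min at $48.50/h; overtime 10 h 40 min = 640 min at $72.75/h.
Pay = (2640 × $48.50 + 640 × $72.75) ÷ 60 = $2910.00.

$2910.00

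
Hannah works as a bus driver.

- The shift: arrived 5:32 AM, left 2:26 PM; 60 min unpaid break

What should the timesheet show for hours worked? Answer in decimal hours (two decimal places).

7.90 hours

The shift: 5:32 AM–2:26 PM = 8 h 54 min; less 60 min break → 7 h 54 min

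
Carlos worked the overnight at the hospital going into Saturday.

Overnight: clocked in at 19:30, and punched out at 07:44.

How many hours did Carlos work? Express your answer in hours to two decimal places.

Overnight: 19:30 → midnight = 4 h 30 min; midnight → 07:44 = 7 h 44 min; span 12 h 14 min

12.23 hours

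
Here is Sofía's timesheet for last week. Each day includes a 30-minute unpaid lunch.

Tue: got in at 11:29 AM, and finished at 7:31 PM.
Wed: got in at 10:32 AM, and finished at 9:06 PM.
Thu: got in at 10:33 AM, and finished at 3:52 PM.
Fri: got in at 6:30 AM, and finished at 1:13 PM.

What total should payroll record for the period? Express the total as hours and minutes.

28 h 38 min

Tue: 11:29 AM–7:31 PM = 8 h 2 min; less 30 min break → 7 h 32 min
Wed: 10:32 AM–9:06 PM = 10 h 34 min; less 30 min break → 10 h 4 min
Thu: 10:33 AM–3:52 PM = 5 h 19 min; less 30 min break → 4 h 49 min
Fri: 6:30 AM–1:13 PM = 6 h 43 min; less 30 min break → 6 h 13 min
Total: 7 h 32 min + 10 h 4 min + 4 h 49 min + 6 h 13 min = 28 h 38 min.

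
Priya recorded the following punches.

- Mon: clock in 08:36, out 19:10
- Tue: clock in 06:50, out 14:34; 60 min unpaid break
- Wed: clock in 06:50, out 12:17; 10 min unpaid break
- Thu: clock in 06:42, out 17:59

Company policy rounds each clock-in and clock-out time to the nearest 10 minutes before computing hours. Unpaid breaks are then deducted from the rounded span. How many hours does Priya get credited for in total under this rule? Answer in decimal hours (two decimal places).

33.83 hours

Mon: in 08:36→08:40, out 19:10→19:10; 10 h 30 min
Tue: in 06:50→06:50, out 14:34→14:30; 7 h 40 min − 60 min = 6 h 40 min
Wed: in 06:50→06:50, out 12:17→12:20; 5 h 30 min − 10 min = 5 h 20 min
Thu: in 06:42→06:40, out 17:59→18:00; 11 h 20 min
Total credited: 33 h 50 min.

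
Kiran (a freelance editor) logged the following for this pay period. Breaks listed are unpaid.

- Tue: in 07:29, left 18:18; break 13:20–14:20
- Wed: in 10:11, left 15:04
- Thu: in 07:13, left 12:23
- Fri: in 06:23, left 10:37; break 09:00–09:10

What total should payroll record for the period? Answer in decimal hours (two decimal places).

Tue: 07:29–18:18 = 10 h 49 min; less 60 min break → 9 h 49 min
Wed: 10:11–15:04 = 4 h 53 min
Thu: 07:13–12:23 = 5 h 10 min
Fri: 06:23–10:37 = 4 h 14 min; less 10 min break → 4 h 4 min
Total: 9 h 49 min + 4 h 53 min + 5 h 10 min + 4 h 4 min = 23 h 56 min.

23.93 hours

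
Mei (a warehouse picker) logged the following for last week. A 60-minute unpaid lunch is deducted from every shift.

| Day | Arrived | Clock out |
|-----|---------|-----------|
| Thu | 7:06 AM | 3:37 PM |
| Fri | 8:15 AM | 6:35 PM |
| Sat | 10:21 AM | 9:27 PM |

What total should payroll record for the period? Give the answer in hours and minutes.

26 h 57 min

Thu: 7:06 AM–3:37 PM = 8 h 31 min; less 60 min break → 7 h 31 min
Fri: 8:15 AM–6:35 PM = 10 h 20 min; less 60 min break → 9 h 20 min
Sat: 10:21 AM–9:27 PM = 11 h 6 min; less 60 min break → 10 h 6 min
Total: 7 h 31 min + 9 h 20 min + 10 h 6 min = 26 h 57 min.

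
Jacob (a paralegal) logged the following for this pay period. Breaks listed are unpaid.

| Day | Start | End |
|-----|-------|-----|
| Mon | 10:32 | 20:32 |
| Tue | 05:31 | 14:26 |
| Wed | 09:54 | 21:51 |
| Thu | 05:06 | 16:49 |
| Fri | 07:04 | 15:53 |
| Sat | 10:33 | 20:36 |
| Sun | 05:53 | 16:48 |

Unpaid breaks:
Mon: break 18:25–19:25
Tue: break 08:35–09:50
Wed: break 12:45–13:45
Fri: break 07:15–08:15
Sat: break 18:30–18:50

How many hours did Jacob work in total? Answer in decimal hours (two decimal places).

Mon: 10:32–20:32 = 10 h 0 min; less 60 min break → 9 h 0 min
Tue: 05:31–14:26 = 8 h 55 min; less 75 min break → 7 h 40 min
Wed: 09:54–21:51 = 11 h 57 min; less 60 min break → 10 h 57 min
Thu: 05:06–16:49 = 11 h 43 min
Fri: 07:04–15:53 = 8 h 49 min; less 60 min break → 7 h 49 min
Sat: 10:33–20:36 = 10 h 3 min; less 20 min break → 9 h 43 min
Sun: 05:53–16:48 = 10 h 55 min
Total: 9 h 0 min + 7 h 40 min + 10 h 57 min + 11 h 43 min + 7 h 49 min + 9 h 43 min + 10 h 55 min = 67 h 47 min.

67.78 hours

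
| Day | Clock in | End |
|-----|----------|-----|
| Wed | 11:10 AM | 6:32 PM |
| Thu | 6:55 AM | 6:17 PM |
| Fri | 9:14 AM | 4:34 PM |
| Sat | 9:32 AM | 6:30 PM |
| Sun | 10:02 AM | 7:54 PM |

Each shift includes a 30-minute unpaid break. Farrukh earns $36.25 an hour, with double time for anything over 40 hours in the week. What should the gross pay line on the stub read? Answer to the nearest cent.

$1624.00

Wed: 11:10 AM–6:32 PM = 7 h 22 min; less 30 min break → 6 h 52 min
Thu: 6:55 AM–6:17 PM = 11 h 22 min; less 30 min break → 10 h 52 min
Fri: 9:14 AM–4:34 PM = 7 h 20 min; less 30 min break → 6 h 50 min
Sat: 9:32 AM–6:30 PM = 8 h 58 min; less 30 min break → 8 h 28 min
Sun: 10:02 AM–7:54 PM = 9 h 52 min; less 30 min break → 9 h 22 min
Total worked: 42 h 24 min = 2544 min.
Regular 40 h 0 min = 2400 min at $36.25/h; overtime 2 h 24 min = 144 min at $72.50/h.
Pay = (2400 × $36.25 + 144 × $72.50) ÷ 60 = $1624.00.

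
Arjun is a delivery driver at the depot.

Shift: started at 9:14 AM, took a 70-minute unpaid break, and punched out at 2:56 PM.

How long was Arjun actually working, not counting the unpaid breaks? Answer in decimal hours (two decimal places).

Shift: 9:14 AM–2:56 PM = 5 h 42 min; less 70 min break → 4 h 32 min

4.53 hours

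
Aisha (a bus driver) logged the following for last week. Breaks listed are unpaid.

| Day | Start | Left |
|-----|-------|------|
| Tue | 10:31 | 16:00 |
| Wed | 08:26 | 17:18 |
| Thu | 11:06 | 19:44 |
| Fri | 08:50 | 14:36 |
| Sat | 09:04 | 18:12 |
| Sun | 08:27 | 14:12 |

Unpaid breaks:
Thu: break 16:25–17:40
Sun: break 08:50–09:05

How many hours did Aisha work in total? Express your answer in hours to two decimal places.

Tue: 10:31–16:00 = 5 h 29 min
Wed: 08:26–17:18 = 8 h 52 min
Thu: 11:06–19:44 = 8 h 38 min; less 75 min break → 7 h 23 min
Fri: 08:50–14:36 = 5 h 46 min
Sat: 09:04–18:12 = 9 h 8 min
Sun: 08:27–14:12 = 5 h 45 min; less 15 min break → 5 h 30 min
Total: 5 h 29 min + 8 h 52 min + 7 h 23 min + 5 h 46 min + 9 h 8 min + 5 h 30 min = 42 h 8 min.

42.13 hours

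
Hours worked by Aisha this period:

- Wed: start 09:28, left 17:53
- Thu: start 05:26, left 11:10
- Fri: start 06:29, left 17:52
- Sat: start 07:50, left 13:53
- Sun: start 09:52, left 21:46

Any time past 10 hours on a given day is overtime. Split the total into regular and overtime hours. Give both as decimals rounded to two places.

Wed: 09:28–17:53 = 8 h 25 min
Thu: 05:26–11:10 = 5 h 44 min
Fri: 06:29–17:52 = 11 h 23 min
Sat: 07:50–13:53 = 6 h 3 min
Sun: 09:52–21:46 = 11 h 54 min
Wed reg 8 h 25 min / OT 0 h 0 min; Thu reg 5 h 44 min / OT 0 h 0 min; Fri reg 10 h 0 min / OT 1 h 23 min; Sat reg 6 h 3 min / OT 0 h 0 min; Sun reg 10 h 0 min / OT 1 h 54 min.
Totals: regular 40 h 12 min, overtime 3 h 17 min.

Regular 40.20 hours, overtime 3.28 hours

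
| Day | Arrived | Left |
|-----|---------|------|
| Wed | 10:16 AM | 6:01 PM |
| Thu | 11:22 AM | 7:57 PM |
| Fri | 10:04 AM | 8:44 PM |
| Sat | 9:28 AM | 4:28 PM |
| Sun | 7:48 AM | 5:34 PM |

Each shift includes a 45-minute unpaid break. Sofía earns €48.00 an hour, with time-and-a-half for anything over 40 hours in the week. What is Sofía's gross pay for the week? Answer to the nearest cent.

Wed: 10:16 AM–6:01 PM = 7 h 45 min; less 45 min break → 7 h 0 min
Thu: 11:22 AM–7:57 PM = 8 h 35 min; less 45 min break → 7 h 50 min
Fri: 10:04 AM–8:44 PM = 10 h 40 min; less 45 min break → 9 h 55 min
Sat: 9:28 AM–4:28 PM = 7 h 0 min; less 45 min break → 6 h 15 min
Sun: 7:48 AM–5:34 PM = 9 h 46 min; less 45 min break → 9 h 1 min
Total worked: 40 h 1 min = 2401 min.
Regular 40 h 0 min = 2400 min at €48.00/h; overtime 0 h 1 min = 1 min at €72.00/h.
Pay = (2400 × €48.00 + 1 × €72.00) ÷ 60 = €1921.20.

€1921.20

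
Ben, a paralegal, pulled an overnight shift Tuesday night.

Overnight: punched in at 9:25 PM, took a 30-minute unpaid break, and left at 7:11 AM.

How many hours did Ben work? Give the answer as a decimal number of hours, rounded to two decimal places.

9.27 hours

Overnight: 9:25 PM → midnight = 2 h 35 min; midnight → 7:11 AM = 7 h 11 min; span 9 h 46 min; less 30 min break → 9 h 16 min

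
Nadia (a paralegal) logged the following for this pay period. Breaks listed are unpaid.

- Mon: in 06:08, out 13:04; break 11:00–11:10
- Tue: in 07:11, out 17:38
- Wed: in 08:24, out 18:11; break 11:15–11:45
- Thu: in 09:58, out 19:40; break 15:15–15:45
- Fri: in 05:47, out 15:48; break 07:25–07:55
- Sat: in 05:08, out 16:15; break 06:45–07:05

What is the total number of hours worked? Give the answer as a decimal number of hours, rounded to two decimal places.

Mon: 06:08–13:04 = 6 h 56 min; less 10 min break → 6 h 46 min
Tue: 07:11–17:38 = 10 h 27 min
Wed: 08:24–18:11 = 9 h 47 min; less 30 min break → 9 h 17 min
Thu: 09:58–19:40 = 9 h 42 min; less 30 min break → 9 h 12 min
Fri: 05:47–15:48 = 10 h 1 min; less 30 min break → 9 h 31 min
Sat: 05:08–16:15 = 11 h 7 min; less 20 min break → 10 h 47 min
Total: 6 h 46 min + 10 h 27 min + 9 h 17 min + 9 h 12 min + 9 h 31 min + 10 h 47 min = 56 h 0 min.

56.00 hours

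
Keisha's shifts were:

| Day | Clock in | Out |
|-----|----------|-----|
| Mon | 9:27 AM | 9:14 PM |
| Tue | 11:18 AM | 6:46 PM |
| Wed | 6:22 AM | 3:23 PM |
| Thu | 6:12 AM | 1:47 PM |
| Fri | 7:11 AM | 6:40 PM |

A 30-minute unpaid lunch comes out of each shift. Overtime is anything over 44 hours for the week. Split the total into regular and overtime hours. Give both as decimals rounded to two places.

Mon: 9:27 AM–9:14 PM = 11 h 47 min; less 30 min break → 11 h 17 min
Tue: 11:18 AM–6:46 PM = 7 h 28 min; less 30 min break → 6 h 58 min
Wed: 6:22 AM–3:23 PM = 9 h 1 min; less 30 min break → 8 h 31 min
Thu: 6:12 AM–1:47 PM = 7 h 35 min; less 30 min break → 7 h 5 min
Fri: 7:11 AM–6:40 PM = 11 h 29 min; less 30 min break → 10 h 59 min
Total worked: 44 h 50 min = 44.83 h.
Threshold 44 h → overtime 0 h 50 min, regular 44 h 0 min.

Regular 44.00 hours, overtime 0.83 hours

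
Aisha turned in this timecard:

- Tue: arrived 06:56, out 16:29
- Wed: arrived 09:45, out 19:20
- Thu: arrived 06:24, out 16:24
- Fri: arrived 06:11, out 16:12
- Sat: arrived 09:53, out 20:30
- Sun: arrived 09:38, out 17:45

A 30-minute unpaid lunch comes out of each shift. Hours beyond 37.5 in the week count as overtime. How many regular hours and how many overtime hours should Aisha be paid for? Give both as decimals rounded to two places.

Regular 37.50 hours, overtime 17.38 hours

Tue: 06:56–16:29 = 9 h 33 min; less 30 min break → 9 h 3 min
Wed: 09:45–19:20 = 9 h 35 min; less 30 min break → 9 h 5 min
Thu: 06:24–16:24 = 10 h 0 min; less 30 min break → 9 h 30 min
Fri: 06:11–16:12 = 10 h 1 min; less 30 min break → 9 h 31 min
Sat: 09:53–20:30 = 10 h 37 min; less 30 min break → 10 h 7 min
Sun: 09:38–17:45 = 8 h 7 min; less 30 min break → 7 h 37 min
Total worked: 54 h 53 min = 54.88 h.
Threshold 37.5 h → overtime 17 h 23 min, regular 37 h 30 min.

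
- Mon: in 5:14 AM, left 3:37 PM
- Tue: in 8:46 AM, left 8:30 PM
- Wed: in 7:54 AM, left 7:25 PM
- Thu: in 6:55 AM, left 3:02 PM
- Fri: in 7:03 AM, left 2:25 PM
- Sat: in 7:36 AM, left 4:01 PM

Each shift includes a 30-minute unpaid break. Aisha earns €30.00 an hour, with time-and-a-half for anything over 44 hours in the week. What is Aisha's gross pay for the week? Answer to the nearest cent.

Mon: 5:14 AM–3:37 PM = 10 h 23 min; less 30 min break → 9 h 53 min
Tue: 8:46 AM–8:30 PM = 11 h 44 min; less 30 min break → 11 h 14 min
Wed: 7:54 AM–7:25 PM = 11 h 31 min; less 30 min break → 11 h 1 min
Thu: 6:55 AM–3:02 PM = 8 h 7 min; less 30 min break → 7 h 37 min
Fri: 7:03 AM–2:25 PM = 7 h 22 min; less 30 min break → 6 h 52 min
Sat: 7:36 AM–4:01 PM = 8 h 25 min; less 30 min break → 7 h 55 min
Total worked: 54 h 32 min = 3272 min.
Regular 44 h 0 min = 2640 min at €30.00/h; overtime 10 h 32 min = 632 min at €45.00/h.
Pay = (2640 × €30.00 + 632 × €45.00) ÷ 60 = €1794.00.

€1794.00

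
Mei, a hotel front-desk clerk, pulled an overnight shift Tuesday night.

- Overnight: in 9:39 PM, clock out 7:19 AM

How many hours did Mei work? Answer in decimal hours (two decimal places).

9.67 hours

Overnight: 9:39 PM → midnight = 2 h 21 min; midnight → 7:19 AM = 7 h 19 min; span 9 h 40 min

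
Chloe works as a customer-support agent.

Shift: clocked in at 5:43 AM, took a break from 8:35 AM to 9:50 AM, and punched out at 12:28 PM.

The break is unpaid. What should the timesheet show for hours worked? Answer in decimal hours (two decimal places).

Shift: 5:43 AM–12:28 PM = 6 h 45 min; less 75 min break → 5 h 30 min

5.50 hours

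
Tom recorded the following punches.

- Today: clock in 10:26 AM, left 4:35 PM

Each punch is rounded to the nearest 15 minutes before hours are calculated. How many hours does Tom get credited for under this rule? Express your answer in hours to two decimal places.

6.00 hours

Today: in 10:26 AM→10:30 AM, out 4:35 PM→4:30 PM; 6 h 0 min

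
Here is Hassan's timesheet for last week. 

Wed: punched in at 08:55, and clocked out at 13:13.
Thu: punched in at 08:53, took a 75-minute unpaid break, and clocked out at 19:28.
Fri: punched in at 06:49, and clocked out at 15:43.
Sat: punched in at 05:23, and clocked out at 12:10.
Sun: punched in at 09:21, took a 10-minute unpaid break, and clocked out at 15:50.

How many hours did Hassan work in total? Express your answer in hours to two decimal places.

35.63 hours

Wed: 08:55–13:13 = 4 h 18 min
Thu: 08:53–19:28 = 10 h 35 min; less 75 min break → 9 h 20 min
Fri: 06:49–15:43 = 8 h 54 min
Sat: 05:23–12:10 = 6 h 47 min
Sun: 09:21–15:50 = 6 h 29 min; less 10 min break → 6 h 19 min
Total: 4 h 18 min + 9 h 20 min + 8 h 54 min + 6 h 47 min + 6 h 19 min = 35 h 38 min.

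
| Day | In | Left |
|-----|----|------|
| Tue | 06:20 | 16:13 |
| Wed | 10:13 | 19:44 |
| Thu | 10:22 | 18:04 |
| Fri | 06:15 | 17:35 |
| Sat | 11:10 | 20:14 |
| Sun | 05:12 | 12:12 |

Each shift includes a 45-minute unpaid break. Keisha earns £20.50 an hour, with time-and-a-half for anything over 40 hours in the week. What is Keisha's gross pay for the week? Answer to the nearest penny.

Tue: 06:20–16:13 = 9 h 53 min; less 45 min break → 9 h 8 min
Wed: 10:13–19:44 = 9 h 31 min; less 45 min break → 8 h 46 min
Thu: 10:22–18:04 = 7 h 42 min; less 45 min break → 6 h 57 min
Fri: 06:15–17:35 = 11 h 20 min; less 45 min break → 10 h 35 min
Sat: 11:10–20:14 = 9 h 4 min; less 45 min break → 8 h 19 min
Sun: 05:12–12:12 = 7 h 0 min; less 45 min break → 6 h 15 min
Total worked: 50 h 0 min = 3000 min.
Regular 40 h 0 min = 2400 min at £20.50/h; overtime 10 h 0 min = 600 min at £30.75/h.
Pay = (2400 × £20.50 + 600 × £30.75) ÷ 60 = £1127.50.

£1127.50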